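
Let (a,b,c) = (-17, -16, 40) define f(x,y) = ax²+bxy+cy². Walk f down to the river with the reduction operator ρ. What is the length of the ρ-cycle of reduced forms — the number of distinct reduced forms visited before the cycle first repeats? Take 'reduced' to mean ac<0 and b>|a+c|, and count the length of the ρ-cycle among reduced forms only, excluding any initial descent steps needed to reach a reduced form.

D = 2976, ⌊√D⌋ = 54
descent: ρ → (40,16,-17)
descent: ρ → (-17,52,4)  [lands on river]
river: ρ → (4,52,-17)
river: ρ → (-17,50,7)
river: ρ → (7,48,-24)
river: ρ → (-24,48,7)
river: ρ → (7,50,-17)
ρ-cycle length = 6 (tail of 2 descent steps not counted)

6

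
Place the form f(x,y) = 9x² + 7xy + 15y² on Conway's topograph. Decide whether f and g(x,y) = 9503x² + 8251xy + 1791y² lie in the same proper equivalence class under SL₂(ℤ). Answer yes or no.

D₁ = -491, D₂ = -491
f: reduced (well bottom): (9,7,15) with a≤c, −a<b≤a
g: flip: (9503,8251,1791)→(1791,-8251,9503)
g: translate: b→-1087 (≡-8251 mod 3582), so (1791,-8251,9503)→(1791,-1087,165)
g: flip: (1791,-1087,165)→(165,1087,1791)
g: translate: b→97 (≡1087 mod 330), so (165,1087,1791)→(165,97,15)
g: flip: (165,97,15)→(15,-97,165)
g: translate: b→-7 (≡-97 mod 30), so (15,-97,165)→(15,-7,9)
g: flip: (15,-7,9)→(9,7,15)
g: reduced (well bottom): (9,7,15) with a≤c, −a<b≤a
reduced forms (9, 7, 15) vs (9, 7, 15) ⇒ equivalent

yes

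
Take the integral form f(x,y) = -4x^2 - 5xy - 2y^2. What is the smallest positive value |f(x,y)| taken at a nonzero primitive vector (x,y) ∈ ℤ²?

translate: b→-3 (≡5 mod 8), so (4,5,2)→(4,-3,1)
flip: (4,-3,1)→(1,3,4)
translate: b→1 (≡3 mod 2), so (1,3,4)→(1,1,2)
reduced (well bottom): (1,1,2) with a≤c, −a<b≤a
well minimum |f| = |-1| = 1 (negative-definite)

1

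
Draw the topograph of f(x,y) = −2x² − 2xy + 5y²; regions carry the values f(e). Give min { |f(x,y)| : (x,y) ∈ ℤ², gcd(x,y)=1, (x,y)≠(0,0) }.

descent: ρ → (5,2,-2)
descent: ρ → (-2,6,1)  [lands on river]
river: ρ → (1,6,-2)
closes: descent 2, river 2
min |a| on river = 1

1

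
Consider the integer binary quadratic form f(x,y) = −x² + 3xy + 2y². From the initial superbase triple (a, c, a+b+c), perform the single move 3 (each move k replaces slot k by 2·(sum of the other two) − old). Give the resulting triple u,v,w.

start (-1,2,4) = (f(1,0),f(0,1),f(1,1))
replace slot 3: 2·((-1)+2) − 4 = -2 → (-1,2,-2)

-1,2,-2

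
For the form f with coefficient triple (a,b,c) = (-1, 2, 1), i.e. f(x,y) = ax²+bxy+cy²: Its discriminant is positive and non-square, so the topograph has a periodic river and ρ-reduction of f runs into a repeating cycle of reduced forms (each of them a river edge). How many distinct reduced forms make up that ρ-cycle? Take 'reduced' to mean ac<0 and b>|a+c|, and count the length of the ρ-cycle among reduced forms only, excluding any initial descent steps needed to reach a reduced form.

D = 8, ⌊√D⌋ = 2
river: ρ → (1,2,-1)
river: ρ → (-1,2,1)
ρ-cycle length = 2 (tail of 0 descent steps not counted)

2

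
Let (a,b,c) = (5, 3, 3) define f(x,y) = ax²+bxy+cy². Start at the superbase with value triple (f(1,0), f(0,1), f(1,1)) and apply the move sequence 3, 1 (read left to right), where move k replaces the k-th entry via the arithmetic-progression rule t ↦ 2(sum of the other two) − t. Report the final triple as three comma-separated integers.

start (5,3,11) = (f(1,0),f(0,1),f(1,1))
replace slot 3: 2·(5+3) − 11 = 5 → (5,3,5)
replace slot 1: 2·(3+5) − 5 = 11 → (11,3,5)

11,3,5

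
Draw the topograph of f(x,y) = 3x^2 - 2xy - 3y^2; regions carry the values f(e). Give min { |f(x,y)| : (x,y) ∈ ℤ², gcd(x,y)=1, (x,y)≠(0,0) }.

descent: ρ → (-3,2,3)  [lands on river]
river: ρ → (3,4,-2)
river: ρ → (-2,4,3)
river: ρ → (3,2,-3)
river: ρ → (-3,4,2)
river: ρ → (2,4,-3)
closes: descent 1, river 6
min |a| on river = 2

2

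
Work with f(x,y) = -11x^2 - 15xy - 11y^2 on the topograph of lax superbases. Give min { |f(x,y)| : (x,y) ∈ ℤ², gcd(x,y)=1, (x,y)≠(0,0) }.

translate: b→-7 (≡15 mod 22), so (11,15,11)→(11,-7,7)
flip: (11,-7,7)→(7,7,11)
reduced (well bottom): (7,7,11) with a≤c, −a<b≤a
well minimum |f| = |-7| = 7 (negative-definite)

7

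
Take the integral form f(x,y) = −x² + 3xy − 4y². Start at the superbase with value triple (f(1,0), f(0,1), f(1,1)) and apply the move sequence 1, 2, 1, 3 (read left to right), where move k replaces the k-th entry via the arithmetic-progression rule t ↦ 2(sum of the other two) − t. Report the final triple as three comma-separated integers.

start (-1,-4,-2) = (f(1,0),f(0,1),f(1,1))
replace slot 1: 2·((-4)+(-2)) − (-1) = -11 → (-11,-4,-2)
replace slot 2: 2·((-11)+(-2)) − (-4) = -22 → (-11,-22,-2)
replace slot 1: 2·((-22)+(-2)) − (-11) = -37 → (-37,-22,-2)
replace slot 3: 2·((-37)+(-22)) − (-2) = -116 → (-37,-22,-116)

-37,-22,-116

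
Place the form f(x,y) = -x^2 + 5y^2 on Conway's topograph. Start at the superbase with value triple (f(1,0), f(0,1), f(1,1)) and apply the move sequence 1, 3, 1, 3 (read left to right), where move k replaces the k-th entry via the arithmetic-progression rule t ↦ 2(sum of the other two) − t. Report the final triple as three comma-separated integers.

start (-1,5,4) = (f(1,0),f(0,1),f(1,1))
replace slot 1: 2·(5+4) − (-1) = 19 → (19,5,4)
replace slot 3: 2·(19+5) − 4 = 44 → (19,5,44)
replace slot 1: 2·(5+44) − 19 = 79 → (79,5,44)
replace slot 3: 2·(79+5) − 44 = 124 → (79,5,124)

79,5,124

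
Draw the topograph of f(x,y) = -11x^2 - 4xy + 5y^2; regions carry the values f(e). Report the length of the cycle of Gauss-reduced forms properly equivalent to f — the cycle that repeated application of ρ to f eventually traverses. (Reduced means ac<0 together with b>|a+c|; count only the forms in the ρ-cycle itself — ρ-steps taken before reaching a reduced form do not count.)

D = 236, ⌊√D⌋ = 15
descent: ρ → (5,14,-2)  [lands on river]
river: ρ → (-2,14,5)
river: ρ → (5,6,-10)
river: ρ → (-10,14,1)
river: ρ → (1,14,-10)
river: ρ → (-10,6,5)
ρ-cycle length = 6 (tail of 1 descent step not counted)

6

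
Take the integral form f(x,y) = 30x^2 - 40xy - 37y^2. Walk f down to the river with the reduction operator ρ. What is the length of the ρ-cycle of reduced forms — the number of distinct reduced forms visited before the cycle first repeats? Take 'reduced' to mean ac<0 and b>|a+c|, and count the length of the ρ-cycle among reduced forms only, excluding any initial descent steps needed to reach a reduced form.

D = 6040, ⌊√D⌋ = 77
descent: ρ → (-37,40,30)  [lands on river]
river: ρ → (30,20,-47)
river: ρ → (-47,74,3)
river: ρ → (3,76,-22)
river: ρ → (-22,56,33)
river: ρ → (33,76,-2)
river: ρ → (-2,76,33)
river: ρ → (33,56,-22)
river: ρ → (-22,76,3)
river: ρ → (3,74,-47)
river: ρ → (-47,20,30)
river: ρ → (30,40,-37)
river: ρ → (-37,34,33)
river: ρ → (33,32,-38)
river: ρ → (-38,44,27)
river: ρ → (27,64,-18)
river: ρ → (-18,44,57)
river: ρ → (57,70,-5)
river: ρ → (-5,70,57)
river: ρ → (57,44,-18)
river: ρ → (-18,64,27)
river: ρ → (27,44,-38)
river: ρ → (-38,32,33)
river: ρ → (33,34,-37)
ρ-cycle length = 24 (tail of 1 descent step not counted)

24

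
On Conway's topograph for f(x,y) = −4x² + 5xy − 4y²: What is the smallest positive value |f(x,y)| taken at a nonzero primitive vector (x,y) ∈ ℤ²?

translate: b→3 (≡-5 mod 8), so (4,-5,4)→(4,3,3)
flip: (4,3,3)→(3,-3,4)
translate: b→3 (≡-3 mod 6), so (3,-3,4)→(3,3,4)
reduced (well bottom): (3,3,4) with a≤c, −a<b≤a
well minimum |f| = |-3| = 3 (negative-definite)

3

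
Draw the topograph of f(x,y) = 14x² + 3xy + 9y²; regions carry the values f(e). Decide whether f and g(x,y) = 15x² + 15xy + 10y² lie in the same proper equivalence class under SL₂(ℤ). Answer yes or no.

D₁ = -495, D₂ = -375
discriminants differ ⇒ not SL₂(ℤ)-equivalent

no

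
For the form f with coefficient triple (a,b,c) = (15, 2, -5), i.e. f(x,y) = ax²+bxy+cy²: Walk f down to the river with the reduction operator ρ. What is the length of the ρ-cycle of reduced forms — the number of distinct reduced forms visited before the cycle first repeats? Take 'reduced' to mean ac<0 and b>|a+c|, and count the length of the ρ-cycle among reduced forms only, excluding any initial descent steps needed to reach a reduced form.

D = 304, ⌊√D⌋ = 17
descent: ρ → (-5,8,12)  [lands on river]
river: ρ → (12,16,-1)
river: ρ → (-1,16,12)
river: ρ → (12,8,-5)
river: ρ → (-5,12,8)
river: ρ → (8,4,-9)
river: ρ → (-9,14,3)
river: ρ → (3,16,-4)
river: ρ → (-4,16,3)
river: ρ → (3,14,-9)
river: ρ → (-9,4,8)
river: ρ → (8,12,-5)
ρ-cycle length = 12 (tail of 1 descent step not counted)

12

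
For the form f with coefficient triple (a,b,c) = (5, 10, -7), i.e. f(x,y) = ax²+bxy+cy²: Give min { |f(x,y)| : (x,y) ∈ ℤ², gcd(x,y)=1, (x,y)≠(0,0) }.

river: ρ → (-7,4,8)
river: ρ → (8,12,-3)
river: ρ → (-3,12,8)
river: ρ → (8,4,-7)
river: ρ → (-7,10,5)
river: ρ → (5,10,-7)
closes: descent 0, river 6
min |a| on river = 3

3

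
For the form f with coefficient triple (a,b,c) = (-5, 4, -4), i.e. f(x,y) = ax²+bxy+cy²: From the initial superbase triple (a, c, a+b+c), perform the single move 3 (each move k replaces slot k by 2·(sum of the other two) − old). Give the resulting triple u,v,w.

start (-5,-4,-5) = (f(1,0),f(0,1),f(1,1))
replace slot 3: 2·((-5)+(-4)) − (-5) = -13 → (-5,-4,-13)

-5,-4,-13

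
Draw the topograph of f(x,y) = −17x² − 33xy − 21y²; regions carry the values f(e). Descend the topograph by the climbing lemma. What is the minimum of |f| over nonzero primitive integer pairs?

translate: b→-1 (≡33 mod 34), so (17,33,21)→(17,-1,5)
flip: (17,-1,5)→(5,1,17)
reduced (well bottom): (5,1,17) with a≤c, −a<b≤a
well minimum |f| = |-5| = 5 (negative-definite)

5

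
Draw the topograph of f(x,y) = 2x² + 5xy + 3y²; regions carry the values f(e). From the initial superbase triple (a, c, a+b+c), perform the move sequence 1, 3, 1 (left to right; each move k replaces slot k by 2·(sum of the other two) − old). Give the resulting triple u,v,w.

start (2,3,10) = (f(1,0),f(0,1),f(1,1))
replace slot 1: 2·(3+10) − 2 = 24 → (24,3,10)
replace slot 3: 2·(24+3) − 10 = 44 → (24,3,44)
replace slot 1: 2·(3+44) − 24 = 70 → (70,3,44)

70,3,44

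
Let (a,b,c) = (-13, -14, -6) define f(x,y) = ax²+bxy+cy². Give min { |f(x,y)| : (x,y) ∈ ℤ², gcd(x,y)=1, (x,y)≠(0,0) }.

translate: b→-12 (≡14 mod 26), so (13,14,6)→(13,-12,5)
flip: (13,-12,5)→(5,12,13)
translate: b→2 (≡12 mod 10), so (5,12,13)→(5,2,6)
reduced (well bottom): (5,2,6) with a≤c, −a<b≤a
well minimum |f| = |-5| = 5 (negative-definite)

5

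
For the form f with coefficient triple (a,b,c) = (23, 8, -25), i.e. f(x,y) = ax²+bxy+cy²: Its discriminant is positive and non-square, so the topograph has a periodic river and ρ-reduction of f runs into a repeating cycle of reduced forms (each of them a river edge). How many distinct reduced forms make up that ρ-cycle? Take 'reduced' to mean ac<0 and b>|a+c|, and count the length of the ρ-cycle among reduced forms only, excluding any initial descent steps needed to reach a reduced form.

D = 2364, ⌊√D⌋ = 48
river: ρ → (-25,42,6)
river: ρ → (6,42,-25)
river: ρ → (-25,8,23)
river: ρ → (23,38,-10)
river: ρ → (-10,42,15)
river: ρ → (15,48,-1)
river: ρ → (-1,48,15)
river: ρ → (15,42,-10)
river: ρ → (-10,38,23)
river: ρ → (23,8,-25)
ρ-cycle length = 10 (tail of 0 descent steps not counted)

10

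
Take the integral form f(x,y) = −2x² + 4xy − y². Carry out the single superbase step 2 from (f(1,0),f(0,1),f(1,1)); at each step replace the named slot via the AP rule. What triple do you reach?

start (-2,-1,1) = (f(1,0),f(0,1),f(1,1))
replace slot 2: 2·((-2)+1) − (-1) = -1 → (-2,-1,1)

-2,-1,1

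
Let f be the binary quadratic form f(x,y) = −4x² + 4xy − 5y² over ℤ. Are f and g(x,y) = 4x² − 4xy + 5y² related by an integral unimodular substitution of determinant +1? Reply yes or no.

D₁ = -64, D₂ = -64
f is negative-definite; reduce −f:
−f: translate: b→4 (≡-4 mod 8), so (4,-4,5)→(4,4,5)
−f: reduced (well bottom): (4,4,5) with a≤c, −a<b≤a
flip sign back: reduced form of f is (-4,-4,-5)
g: translate: b→4 (≡-4 mod 8), so (4,-4,5)→(4,4,5)
g: reduced (well bottom): (4,4,5) with a≤c, −a<b≤a
reduced forms (-4, -4, -5) vs (4, 4, 5) ⇒ inequivalent

no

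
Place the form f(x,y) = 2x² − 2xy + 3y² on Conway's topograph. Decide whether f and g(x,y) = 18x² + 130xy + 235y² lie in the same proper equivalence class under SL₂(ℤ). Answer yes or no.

D₁ = -20, D₂ = -20
f: translate: b→2 (≡-2 mod 4), so (2,-2,3)→(2,2,3)
f: reduced (well bottom): (2,2,3) with a≤c, −a<b≤a
g: translate: b→-14 (≡130 mod 36), so (18,130,235)→(18,-14,3)
g: flip: (18,-14,3)→(3,14,18)
g: translate: b→2 (≡14 mod 6), so (3,14,18)→(3,2,2)
g: flip: (3,2,2)→(2,-2,3)
g: translate: b→2 (≡-2 mod 4), so (2,-2,3)→(2,2,3)
g: reduced (well bottom): (2,2,3) with a≤c, −a<b≤a
reduced forms (2, 2, 3) vs (2, 2, 3) ⇒ equivalent

yes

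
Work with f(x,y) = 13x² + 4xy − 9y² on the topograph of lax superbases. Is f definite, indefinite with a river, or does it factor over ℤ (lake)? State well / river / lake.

D = b²−4ac = 4² − 4·13·(-9) = 484
D = 22² is a perfect square ⇒ form factors over ℤ ⇒ lakes

lake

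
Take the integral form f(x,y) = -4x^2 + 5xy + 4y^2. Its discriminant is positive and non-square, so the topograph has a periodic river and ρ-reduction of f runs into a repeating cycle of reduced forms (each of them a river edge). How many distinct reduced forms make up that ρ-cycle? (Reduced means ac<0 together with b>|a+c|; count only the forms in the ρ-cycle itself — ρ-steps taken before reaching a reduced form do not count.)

D = 89, ⌊√D⌋ = 9
river: ρ → (4,3,-5)
river: ρ → (-5,7,2)
river: ρ → (2,9,-1)
river: ρ → (-1,9,2)
river: ρ → (2,7,-5)
river: ρ → (-5,3,4)
river: ρ → (4,5,-4)
river: ρ → (-4,3,5)
river: ρ → (5,7,-2)
river: ρ → (-2,9,1)
river: ρ → (1,9,-2)
river: ρ → (-2,7,5)
river: ρ → (5,3,-4)
river: ρ → (-4,5,4)
ρ-cycle length = 14 (tail of 0 descent steps not counted)

14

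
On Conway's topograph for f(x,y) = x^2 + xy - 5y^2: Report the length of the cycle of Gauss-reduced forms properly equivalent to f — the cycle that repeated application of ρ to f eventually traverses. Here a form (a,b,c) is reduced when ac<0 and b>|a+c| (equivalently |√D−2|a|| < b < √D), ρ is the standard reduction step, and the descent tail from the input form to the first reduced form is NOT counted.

D = 21, ⌊√D⌋ = 4
descent: ρ → (-5,-1,1)
descent: ρ → (1,3,-3)  [lands on river]
river: ρ → (-3,3,1)
ρ-cycle length = 2 (tail of 2 descent steps not counted)

2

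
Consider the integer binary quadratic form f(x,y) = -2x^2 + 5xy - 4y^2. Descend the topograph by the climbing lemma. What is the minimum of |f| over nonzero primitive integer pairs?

translate: b→-1 (≡-5 mod 4), so (2,-5,4)→(2,-1,1)
flip: (2,-1,1)→(1,1,2)
reduced (well bottom): (1,1,2) with a≤c, −a<b≤a
well minimum |f| = |-1| = 1 (negative-definite)

1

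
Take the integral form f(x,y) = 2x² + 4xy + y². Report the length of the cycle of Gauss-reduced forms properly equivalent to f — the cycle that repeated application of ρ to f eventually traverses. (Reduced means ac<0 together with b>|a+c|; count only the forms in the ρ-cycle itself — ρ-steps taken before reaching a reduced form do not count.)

D = 8, ⌊√D⌋ = 2
descent: ρ → (1,2,-1)  [lands on river]
river: ρ → (-1,2,1)
ρ-cycle length = 2 (tail of 1 descent step not counted)

2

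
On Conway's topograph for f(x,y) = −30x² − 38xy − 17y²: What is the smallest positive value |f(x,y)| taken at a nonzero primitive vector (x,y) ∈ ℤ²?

translate: b→-22 (≡38 mod 60), so (30,38,17)→(30,-22,9)
flip: (30,-22,9)→(9,22,30)
translate: b→4 (≡22 mod 18), so (9,22,30)→(9,4,17)
reduced (well bottom): (9,4,17) with a≤c, −a<b≤a
well minimum |f| = |-9| = 9 (negative-definite)

9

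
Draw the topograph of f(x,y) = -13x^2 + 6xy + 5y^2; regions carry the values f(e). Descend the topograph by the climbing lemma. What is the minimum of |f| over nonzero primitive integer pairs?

descent: ρ → (5,14,-5)  [lands on river]
river: ρ → (-5,16,2)
river: ρ → (2,16,-5)
river: ρ → (-5,14,5)
river: ρ → (5,16,-2)
river: ρ → (-2,16,5)
closes: descent 1, river 6
min |a| on river = 2

2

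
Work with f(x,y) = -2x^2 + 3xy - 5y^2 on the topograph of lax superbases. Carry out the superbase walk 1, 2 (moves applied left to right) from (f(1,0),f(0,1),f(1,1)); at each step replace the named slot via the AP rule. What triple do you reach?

start (-2,-5,-4) = (f(1,0),f(0,1),f(1,1))
replace slot 1: 2·((-5)+(-4)) − (-2) = -16 → (-16,-5,-4)
replace slot 2: 2·((-16)+(-4)) − (-5) = -35 → (-16,-35,-4)

-16,-35,-4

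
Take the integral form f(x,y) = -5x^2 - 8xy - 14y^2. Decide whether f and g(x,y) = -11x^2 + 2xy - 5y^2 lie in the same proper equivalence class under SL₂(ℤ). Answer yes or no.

D₁ = -216, D₂ = -216
f is negative-definite; reduce −f:
−f: translate: b→-2 (≡8 mod 10), so (5,8,14)→(5,-2,11)
−f: reduced (well bottom): (5,-2,11) with a≤c, −a<b≤a
flip sign back: reduced form of f is (-5,2,-11)
g is negative-definite; reduce −g:
−g: flip: (11,-2,5)→(5,2,11)
−g: reduced (well bottom): (5,2,11) with a≤c, −a<b≤a
flip sign back: reduced form of g is (-5,-2,-11)
reduced forms (-5, 2, -11) vs (-5, -2, -11) ⇒ inequivalent

no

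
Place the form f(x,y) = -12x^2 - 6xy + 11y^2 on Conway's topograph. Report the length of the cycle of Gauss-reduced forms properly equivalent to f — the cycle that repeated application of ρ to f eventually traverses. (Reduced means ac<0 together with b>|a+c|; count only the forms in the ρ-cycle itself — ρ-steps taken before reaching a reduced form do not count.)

D = 564, ⌊√D⌋ = 23
descent: ρ → (11,6,-12)  [lands on river]
river: ρ → (-12,18,5)
river: ρ → (5,22,-4)
river: ρ → (-4,18,15)
river: ρ → (15,12,-7)
river: ρ → (-7,16,11)
ρ-cycle length = 6 (tail of 1 descent step not counted)

6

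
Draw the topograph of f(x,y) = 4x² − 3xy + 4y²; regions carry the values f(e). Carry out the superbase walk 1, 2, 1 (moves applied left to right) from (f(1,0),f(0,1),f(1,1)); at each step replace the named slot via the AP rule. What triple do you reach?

start (4,4,5) = (f(1,0),f(0,1),f(1,1))
replace slot 1: 2·(4+5) − 4 = 14 → (14,4,5)
replace slot 2: 2·(14+5) − 4 = 34 → (14,34,5)
replace slot 1: 2·(34+5) − 14 = 64 → (64,34,5)

64,34,5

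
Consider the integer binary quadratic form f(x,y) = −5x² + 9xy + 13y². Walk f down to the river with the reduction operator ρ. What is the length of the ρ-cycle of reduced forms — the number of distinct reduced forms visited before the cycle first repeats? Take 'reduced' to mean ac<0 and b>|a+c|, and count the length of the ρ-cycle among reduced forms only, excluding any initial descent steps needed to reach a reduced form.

D = 341, ⌊√D⌋ = 18
river: ρ → (13,17,-1)
river: ρ → (-1,17,13)
river: ρ → (13,9,-5)
river: ρ → (-5,11,11)
river: ρ → (11,11,-5)
river: ρ → (-5,9,13)
ρ-cycle length = 6 (tail of 0 descent steps not counted)

6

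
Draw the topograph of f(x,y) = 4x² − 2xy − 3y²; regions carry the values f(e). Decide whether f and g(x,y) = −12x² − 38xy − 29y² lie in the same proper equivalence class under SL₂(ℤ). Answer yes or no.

D₁ = 52, D₂ = 52
river cycle of f (length 10): (-3, 2, 4), (4, 6, -1), (-1, 6, 4), (4, 2, -3), (-3, 4, 3), (3, 2, -4), (-4, 6, 1), (1, 6, -4), (-4, 2, 3), (3, 4, -3)
river cycle of g (length 10): (-3, 2, 4), (4, 6, -1), (-1, 6, 4), (4, 2, -3), (-3, 4, 3), (3, 2, -4), (-4, 6, 1), (1, 6, -4), (-4, 2, 3), (3, 4, -3)
cycles coincide ⇒ equivalent

yes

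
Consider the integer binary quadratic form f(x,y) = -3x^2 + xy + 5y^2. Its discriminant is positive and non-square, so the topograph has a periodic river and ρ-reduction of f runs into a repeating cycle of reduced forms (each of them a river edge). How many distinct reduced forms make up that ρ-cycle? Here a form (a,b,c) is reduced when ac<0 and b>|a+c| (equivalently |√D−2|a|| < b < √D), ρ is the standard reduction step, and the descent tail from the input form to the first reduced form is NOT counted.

D = 61, ⌊√D⌋ = 7
descent: ρ → (5,-1,-3)
descent: ρ → (-3,7,1)  [lands on river]
river: ρ → (1,7,-3)
river: ρ → (-3,5,3)
river: ρ → (3,7,-1)
river: ρ → (-1,7,3)
river: ρ → (3,5,-3)
ρ-cycle length = 6 (tail of 2 descent steps not counted)

6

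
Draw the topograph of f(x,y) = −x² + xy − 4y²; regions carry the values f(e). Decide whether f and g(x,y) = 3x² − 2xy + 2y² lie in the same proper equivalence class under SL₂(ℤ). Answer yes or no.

D₁ = -15, D₂ = -20
discriminants differ ⇒ not SL₂(ℤ)-equivalent

no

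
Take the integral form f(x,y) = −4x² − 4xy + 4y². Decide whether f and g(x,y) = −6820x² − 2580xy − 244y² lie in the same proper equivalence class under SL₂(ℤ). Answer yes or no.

D₁ = 80, D₂ = 80
river cycle of f (length 2): (4, 4, -4), (-4, 4, 4)
river cycle of g (length 2): (-4, 4, 4), (4, 4, -4)
cycles coincide ⇒ equivalent

yes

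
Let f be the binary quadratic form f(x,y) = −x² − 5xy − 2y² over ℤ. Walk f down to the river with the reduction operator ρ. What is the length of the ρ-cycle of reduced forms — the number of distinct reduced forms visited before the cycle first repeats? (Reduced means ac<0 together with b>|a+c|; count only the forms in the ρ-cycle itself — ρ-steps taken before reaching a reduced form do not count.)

D = 17, ⌊√D⌋ = 4
descent: ρ → (-2,1,2)  [lands on river]
river: ρ → (2,3,-1)
river: ρ → (-1,3,2)
river: ρ → (2,1,-2)
river: ρ → (-2,3,1)
river: ρ → (1,3,-2)
ρ-cycle length = 6 (tail of 1 descent step not counted)

6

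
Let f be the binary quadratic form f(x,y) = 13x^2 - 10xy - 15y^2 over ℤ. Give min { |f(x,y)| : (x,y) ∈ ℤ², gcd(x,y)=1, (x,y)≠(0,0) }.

descent: ρ → (-15,10,13)  [lands on river]
river: ρ → (13,16,-12)
river: ρ → (-12,8,17)
river: ρ → (17,26,-3)
river: ρ → (-3,28,8)
river: ρ → (8,20,-15)
closes: descent 1, river 6
min |a| on river = 3

3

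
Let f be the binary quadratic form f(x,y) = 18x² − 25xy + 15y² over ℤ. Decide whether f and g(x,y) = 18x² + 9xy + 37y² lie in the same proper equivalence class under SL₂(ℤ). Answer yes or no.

D₁ = -455, D₂ = -2583
discriminants differ ⇒ not SL₂(ℤ)-equivalent

no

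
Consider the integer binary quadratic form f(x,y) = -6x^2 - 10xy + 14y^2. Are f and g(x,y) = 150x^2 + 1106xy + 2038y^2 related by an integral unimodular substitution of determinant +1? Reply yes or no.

D₁ = 436, D₂ = 436
river cycle of f (length 14): (14, 10, -6), (-6, 14, 10), (10, 6, -10), (-10, 14, 6), (6, 10, -14), (-14, 18, 2), (2, 18, -14), (-14, 10, 6), (6, 14, -10), (-10, 6, 10), … (4 more)
river cycle of g (length 14): (14, 10, -6), (-6, 14, 10), (10, 6, -10), (-10, 14, 6), (6, 10, -14), (-14, 18, 2), (2, 18, -14), (-14, 10, 6), (6, 14, -10), (-10, 6, 10), … (4 more)
cycles coincide ⇒ equivalent

yes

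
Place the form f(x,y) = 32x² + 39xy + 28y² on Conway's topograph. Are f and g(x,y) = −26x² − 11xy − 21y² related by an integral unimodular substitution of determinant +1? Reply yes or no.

D₁ = -2063, D₂ = -2063
f: translate: b→-25 (≡39 mod 64), so (32,39,28)→(32,-25,21)
f: flip: (32,-25,21)→(21,25,32)
f: translate: b→-17 (≡25 mod 42), so (21,25,32)→(21,-17,28)
f: reduced (well bottom): (21,-17,28) with a≤c, −a<b≤a
g is negative-definite; reduce −g:
−g: flip: (26,11,21)→(21,-11,26)
−g: reduced (well bottom): (21,-11,26) with a≤c, −a<b≤a
flip sign back: reduced form of g is (-21,11,-26)
reduced forms (21, -17, 28) vs (-21, 11, -26) ⇒ inequivalent

no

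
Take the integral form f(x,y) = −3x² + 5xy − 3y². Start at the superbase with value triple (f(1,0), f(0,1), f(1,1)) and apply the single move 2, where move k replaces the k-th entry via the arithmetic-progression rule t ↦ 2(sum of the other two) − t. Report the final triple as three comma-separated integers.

start (-3,-3,-1) = (f(1,0),f(0,1),f(1,1))
replace slot 2: 2·((-3)+(-1)) − (-3) = -5 → (-3,-5,-1)

-3,-5,-1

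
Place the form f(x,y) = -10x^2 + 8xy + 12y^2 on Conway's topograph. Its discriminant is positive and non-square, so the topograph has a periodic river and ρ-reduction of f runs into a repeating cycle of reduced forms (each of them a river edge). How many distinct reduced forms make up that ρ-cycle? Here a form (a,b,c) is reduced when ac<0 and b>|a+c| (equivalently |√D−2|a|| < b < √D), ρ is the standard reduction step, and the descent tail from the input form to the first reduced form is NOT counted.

D = 544, ⌊√D⌋ = 23
river: ρ → (12,16,-6)
river: ρ → (-6,20,6)
river: ρ → (6,16,-12)
river: ρ → (-12,8,10)
river: ρ → (10,12,-10)
river: ρ → (-10,8,12)
ρ-cycle length = 6 (tail of 0 descent steps not counted)

6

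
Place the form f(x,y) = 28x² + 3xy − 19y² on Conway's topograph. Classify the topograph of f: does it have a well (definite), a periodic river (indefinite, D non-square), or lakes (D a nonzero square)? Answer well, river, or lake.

D = b²−4ac = 3² − 4·28·(-19) = 2137
D > 0 non-square ⇒ indefinite ⇒ periodic river

river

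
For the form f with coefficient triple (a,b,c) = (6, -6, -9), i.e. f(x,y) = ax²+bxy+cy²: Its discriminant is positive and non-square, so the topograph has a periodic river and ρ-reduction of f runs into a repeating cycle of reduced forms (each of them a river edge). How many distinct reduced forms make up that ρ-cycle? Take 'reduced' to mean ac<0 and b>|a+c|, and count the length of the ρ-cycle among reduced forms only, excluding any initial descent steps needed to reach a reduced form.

D = 252, ⌊√D⌋ = 15
descent: ρ → (-9,6,6)  [lands on river]
river: ρ → (6,6,-9)
river: ρ → (-9,12,3)
river: ρ → (3,12,-9)
ρ-cycle length = 4 (tail of 1 descent step not counted)

4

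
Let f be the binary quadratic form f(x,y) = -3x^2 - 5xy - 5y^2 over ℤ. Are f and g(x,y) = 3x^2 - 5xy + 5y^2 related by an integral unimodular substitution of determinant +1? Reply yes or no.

D₁ = -35, D₂ = -35
f is negative-definite; reduce −f:
−f: translate: b→-1 (≡5 mod 6), so (3,5,5)→(3,-1,3)
−f: flip: (3,-1,3)→(3,1,3)
−f: reduced (well bottom): (3,1,3) with a≤c, −a<b≤a
flip sign back: reduced form of f is (-3,-1,-3)
g: translate: b→1 (≡-5 mod 6), so (3,-5,5)→(3,1,3)
g: reduced (well bottom): (3,1,3) with a≤c, −a<b≤a
reduced forms (-3, -1, -3) vs (3, 1, 3) ⇒ inequivalent

no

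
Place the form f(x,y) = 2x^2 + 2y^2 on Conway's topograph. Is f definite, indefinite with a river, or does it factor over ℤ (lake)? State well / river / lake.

D = b²−4ac = 0² − 4·2·2 = -16
D < 0 ⇒ definite ⇒ every region one sign ⇒ single well

well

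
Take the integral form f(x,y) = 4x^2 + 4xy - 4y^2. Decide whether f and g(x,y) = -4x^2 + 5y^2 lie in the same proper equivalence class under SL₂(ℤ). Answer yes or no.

D₁ = 80, D₂ = 80
river cycle of f (length 2): (-4, 4, 4), (4, 4, -4)
river cycle of g (length 2): (-4, 8, 1), (1, 8, -4)
cycles differ ⇒ inequivalent

no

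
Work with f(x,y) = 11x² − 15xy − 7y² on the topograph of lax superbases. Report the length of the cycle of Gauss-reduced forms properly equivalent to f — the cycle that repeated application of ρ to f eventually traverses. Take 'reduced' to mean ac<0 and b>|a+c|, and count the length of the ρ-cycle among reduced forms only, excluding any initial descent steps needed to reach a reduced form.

D = 533, ⌊√D⌋ = 23
descent: ρ → (-7,15,11)  [lands on river]
river: ρ → (11,7,-11)
river: ρ → (-11,15,7)
river: ρ → (7,13,-13)
river: ρ → (-13,13,7)
river: ρ → (7,15,-11)
river: ρ → (-11,7,11)
river: ρ → (11,15,-7)
river: ρ → (-7,13,13)
river: ρ → (13,13,-7)
ρ-cycle length = 10 (tail of 1 descent step not counted)

10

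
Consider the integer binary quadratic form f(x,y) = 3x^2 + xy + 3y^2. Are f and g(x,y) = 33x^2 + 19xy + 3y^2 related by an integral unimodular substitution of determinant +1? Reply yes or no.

D₁ = -35, D₂ = -35
f: reduced (well bottom): (3,1,3) with a≤c, −a<b≤a
g: flip: (33,19,3)→(3,-19,33)
g: translate: b→-1 (≡-19 mod 6), so (3,-19,33)→(3,-1,3)
g: flip: (3,-1,3)→(3,1,3)
g: reduced (well bottom): (3,1,3) with a≤c, −a<b≤a
reduced forms (3, 1, 3) vs (3, 1, 3) ⇒ equivalent

yes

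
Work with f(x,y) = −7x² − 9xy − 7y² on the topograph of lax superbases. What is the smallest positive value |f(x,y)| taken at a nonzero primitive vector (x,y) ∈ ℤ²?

translate: b→-5 (≡9 mod 14), so (7,9,7)→(7,-5,5)
flip: (7,-5,5)→(5,5,7)
reduced (well bottom): (5,5,7) with a≤c, −a<b≤a
well minimum |f| = |-5| = 5 (negative-definite)

5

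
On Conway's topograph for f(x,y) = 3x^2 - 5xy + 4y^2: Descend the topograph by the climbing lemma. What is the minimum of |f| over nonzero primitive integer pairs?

translate: b→1 (≡-5 mod 6), so (3,-5,4)→(3,1,2)
flip: (3,1,2)→(2,-1,3)
reduced (well bottom): (2,-1,3) with a≤c, −a<b≤a
well minimum = a = 2

2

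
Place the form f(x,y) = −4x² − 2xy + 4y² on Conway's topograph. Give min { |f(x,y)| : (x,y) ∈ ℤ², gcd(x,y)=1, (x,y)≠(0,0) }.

descent: ρ → (4,2,-4)  [lands on river]
river: ρ → (-4,6,2)
river: ρ → (2,6,-4)
river: ρ → (-4,2,4)
river: ρ → (4,6,-2)
river: ρ → (-2,6,4)
closes: descent 1, river 6
min |a| on river = 2

2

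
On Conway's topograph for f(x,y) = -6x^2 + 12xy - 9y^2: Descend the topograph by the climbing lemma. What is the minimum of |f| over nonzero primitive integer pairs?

translate: b→0 (≡-12 mod 12), so (6,-12,9)→(6,0,3)
flip: (6,0,3)→(3,0,6)
reduced (well bottom): (3,0,6) with a≤c, −a<b≤a
well minimum |f| = |-3| = 3 (negative-definite)

3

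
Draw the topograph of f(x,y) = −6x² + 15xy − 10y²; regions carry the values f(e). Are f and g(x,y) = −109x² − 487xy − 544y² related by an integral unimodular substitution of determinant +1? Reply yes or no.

D₁ = -15, D₂ = -15
f is negative-definite; reduce −f:
−f: translate: b→-3 (≡-15 mod 12), so (6,-15,10)→(6,-3,1)
−f: flip: (6,-3,1)→(1,3,6)
−f: translate: b→1 (≡3 mod 2), so (1,3,6)→(1,1,4)
−f: reduced (well bottom): (1,1,4) with a≤c, −a<b≤a
flip sign back: reduced form of f is (-1,-1,-4)
g is negative-definite; reduce −g:
−g: translate: b→51 (≡487 mod 218), so (109,487,544)→(109,51,6)
−g: flip: (109,51,6)→(6,-51,109)
−g: translate: b→-3 (≡-51 mod 12), so (6,-51,109)→(6,-3,1)
−g: flip: (6,-3,1)→(1,3,6)
−g: translate: b→1 (≡3 mod 2), so (1,3,6)→(1,1,4)
−g: reduced (well bottom): (1,1,4) with a≤c, −a<b≤a
flip sign back: reduced form of g is (-1,-1,-4)
reduced forms (-1, -1, -4) vs (-1, -1, -4) ⇒ equivalent

yes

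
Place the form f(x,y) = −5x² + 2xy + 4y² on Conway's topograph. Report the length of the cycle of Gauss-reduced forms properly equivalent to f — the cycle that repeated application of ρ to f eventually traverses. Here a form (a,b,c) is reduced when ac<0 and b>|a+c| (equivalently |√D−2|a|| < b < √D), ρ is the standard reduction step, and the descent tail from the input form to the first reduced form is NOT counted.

D = 84, ⌊√D⌋ = 9
river: ρ → (4,6,-3)
river: ρ → (-3,6,4)
river: ρ → (4,2,-5)
river: ρ → (-5,8,1)
river: ρ → (1,8,-5)
river: ρ → (-5,2,4)
ρ-cycle length = 6 (tail of 0 descent steps not counted)

6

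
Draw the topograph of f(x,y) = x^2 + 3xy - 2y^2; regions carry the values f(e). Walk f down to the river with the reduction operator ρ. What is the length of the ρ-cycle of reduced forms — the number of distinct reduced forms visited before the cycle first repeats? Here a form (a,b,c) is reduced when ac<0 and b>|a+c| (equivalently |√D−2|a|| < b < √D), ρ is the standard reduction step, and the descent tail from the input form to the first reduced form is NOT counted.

D = 17, ⌊√D⌋ = 4
river: ρ → (-2,1,2)
river: ρ → (2,3,-1)
river: ρ → (-1,3,2)
river: ρ → (2,1,-2)
river: ρ → (-2,3,1)
river: ρ → (1,3,-2)
ρ-cycle length = 6 (tail of 0 descent steps not counted)

6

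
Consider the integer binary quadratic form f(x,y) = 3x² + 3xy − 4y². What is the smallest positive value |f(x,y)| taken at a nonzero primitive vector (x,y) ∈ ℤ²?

river: ρ → (-4,5,2)
river: ρ → (2,7,-1)
river: ρ → (-1,7,2)
river: ρ → (2,5,-4)
river: ρ → (-4,3,3)
river: ρ → (3,3,-4)
closes: descent 0, river 6
min |a| on river = 1

1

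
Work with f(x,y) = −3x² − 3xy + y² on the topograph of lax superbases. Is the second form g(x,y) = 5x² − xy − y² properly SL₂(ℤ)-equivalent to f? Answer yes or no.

D₁ = 21, D₂ = 21
river cycle of f (length 2): (1, 3, -3), (-3, 3, 1)
river cycle of g (length 2): (-1, 3, 3), (3, 3, -1)
cycles differ ⇒ inequivalent

no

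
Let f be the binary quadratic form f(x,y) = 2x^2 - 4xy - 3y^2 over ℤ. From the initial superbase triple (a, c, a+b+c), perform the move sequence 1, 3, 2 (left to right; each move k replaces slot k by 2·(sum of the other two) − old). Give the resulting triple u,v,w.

start (2,-3,-5) = (f(1,0),f(0,1),f(1,1))
replace slot 1: 2·((-3)+(-5)) − 2 = -18 → (-18,-3,-5)
replace slot 3: 2·((-18)+(-3)) − (-5) = -37 → (-18,-3,-37)
replace slot 2: 2·((-18)+(-37)) − (-3) = -107 → (-18,-107,-37)

-18,-107,-37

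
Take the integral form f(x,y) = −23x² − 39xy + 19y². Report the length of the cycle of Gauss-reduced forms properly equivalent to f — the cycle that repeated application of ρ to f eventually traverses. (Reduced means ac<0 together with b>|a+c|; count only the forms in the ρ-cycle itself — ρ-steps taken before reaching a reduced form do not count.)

D = 3269, ⌊√D⌋ = 57
descent: ρ → (19,39,-23)  [lands on river]
river: ρ → (-23,53,5)
river: ρ → (5,57,-1)
river: ρ → (-1,57,5)
river: ρ → (5,53,-23)
river: ρ → (-23,39,19)
river: ρ → (19,37,-25)
river: ρ → (-25,13,31)
river: ρ → (31,49,-7)
river: ρ → (-7,49,31)
river: ρ → (31,13,-25)
river: ρ → (-25,37,19)
ρ-cycle length = 12 (tail of 1 descent step not counted)

12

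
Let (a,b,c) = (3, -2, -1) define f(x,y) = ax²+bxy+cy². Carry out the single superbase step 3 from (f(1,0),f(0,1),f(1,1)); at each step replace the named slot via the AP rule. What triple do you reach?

start (3,-1,0) = (f(1,0),f(0,1),f(1,1))
replace slot 3: 2·(3+(-1)) − 0 = 4 → (3,-1,4)

3,-1,4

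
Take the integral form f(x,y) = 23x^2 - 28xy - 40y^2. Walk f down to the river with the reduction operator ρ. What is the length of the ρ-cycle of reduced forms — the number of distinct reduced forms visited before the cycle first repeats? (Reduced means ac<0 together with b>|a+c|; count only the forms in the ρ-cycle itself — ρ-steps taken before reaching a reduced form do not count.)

D = 4464, ⌊√D⌋ = 66
descent: ρ → (-40,28,23)  [lands on river]
river: ρ → (23,64,-4)
river: ρ → (-4,64,23)
river: ρ → (23,28,-40)
river: ρ → (-40,52,11)
river: ρ → (11,58,-25)
river: ρ → (-25,42,27)
river: ρ → (27,66,-1)
river: ρ → (-1,66,27)
river: ρ → (27,42,-25)
river: ρ → (-25,58,11)
river: ρ → (11,52,-40)
ρ-cycle length = 12 (tail of 1 descent step not counted)

12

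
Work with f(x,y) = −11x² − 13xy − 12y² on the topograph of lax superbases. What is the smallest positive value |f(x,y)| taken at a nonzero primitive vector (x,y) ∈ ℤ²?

translate: b→-9 (≡13 mod 22), so (11,13,12)→(11,-9,10)
flip: (11,-9,10)→(10,9,11)
reduced (well bottom): (10,9,11) with a≤c, −a<b≤a
well minimum |f| = |-10| = 10 (negative-definite)

10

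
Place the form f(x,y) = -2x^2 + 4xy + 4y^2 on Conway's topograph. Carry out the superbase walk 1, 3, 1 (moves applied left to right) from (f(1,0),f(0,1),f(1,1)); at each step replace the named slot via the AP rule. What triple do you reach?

start (-2,4,6) = (f(1,0),f(0,1),f(1,1))
replace slot 1: 2·(4+6) − (-2) = 22 → (22,4,6)
replace slot 3: 2·(22+4) − 6 = 46 → (22,4,46)
replace slot 1: 2·(4+46) − 22 = 78 → (78,4,46)

78,4,46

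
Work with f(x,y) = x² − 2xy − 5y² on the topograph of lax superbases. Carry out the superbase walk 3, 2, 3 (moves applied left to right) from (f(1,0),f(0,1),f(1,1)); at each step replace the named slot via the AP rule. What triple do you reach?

start (1,-5,-6) = (f(1,0),f(0,1),f(1,1))
replace slot 3: 2·(1+(-5)) − (-6) = -2 → (1,-5,-2)
replace slot 2: 2·(1+(-2)) − (-5) = 3 → (1,3,-2)
replace slot 3: 2·(1+3) − (-2) = 10 → (1,3,10)

1,3,10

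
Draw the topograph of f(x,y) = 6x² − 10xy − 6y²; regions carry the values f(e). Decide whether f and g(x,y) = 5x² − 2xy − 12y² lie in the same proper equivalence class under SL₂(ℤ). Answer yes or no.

D₁ = 244, D₂ = 244
river cycle of f (length 6): (-6, 10, 6), (6, 14, -2), (-2, 14, 6), (6, 10, -6), (-6, 14, 2), (2, 14, -6)
river cycle of g (length 22): (5, 8, -9), (-9, 10, 4), (4, 14, -3), (-3, 10, 12), (12, 14, -1), (-1, 14, 12), (12, 10, -3), (-3, 14, 4), (4, 10, -9), (-9, 8, 5), … (12 more)
cycles differ ⇒ inequivalent

no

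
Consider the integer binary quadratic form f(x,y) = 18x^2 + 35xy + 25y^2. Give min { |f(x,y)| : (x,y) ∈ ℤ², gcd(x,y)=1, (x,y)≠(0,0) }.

translate: b→-1 (≡35 mod 36), so (18,35,25)→(18,-1,8)
flip: (18,-1,8)→(8,1,18)
reduced (well bottom): (8,1,18) with a≤c, −a<b≤a
well minimum = a = 8

8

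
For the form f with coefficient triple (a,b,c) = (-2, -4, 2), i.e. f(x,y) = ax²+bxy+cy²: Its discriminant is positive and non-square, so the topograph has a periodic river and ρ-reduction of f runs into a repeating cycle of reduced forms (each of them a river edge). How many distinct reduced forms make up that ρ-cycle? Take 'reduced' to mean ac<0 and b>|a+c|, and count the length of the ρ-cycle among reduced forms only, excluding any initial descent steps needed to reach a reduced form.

D = 32, ⌊√D⌋ = 5
descent: ρ → (2,4,-2)  [lands on river]
river: ρ → (-2,4,2)
ρ-cycle length = 2 (tail of 1 descent step not counted)

2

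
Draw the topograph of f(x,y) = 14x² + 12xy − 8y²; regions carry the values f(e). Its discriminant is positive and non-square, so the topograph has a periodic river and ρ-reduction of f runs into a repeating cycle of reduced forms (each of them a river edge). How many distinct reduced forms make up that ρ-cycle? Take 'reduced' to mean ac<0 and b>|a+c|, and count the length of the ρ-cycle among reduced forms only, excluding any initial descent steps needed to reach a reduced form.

D = 592, ⌊√D⌋ = 24
river: ρ → (-8,20,6)
river: ρ → (6,16,-14)
river: ρ → (-14,12,8)
river: ρ → (8,20,-6)
river: ρ → (-6,16,14)
river: ρ → (14,12,-8)
ρ-cycle length = 6 (tail of 0 descent steps not counted)

6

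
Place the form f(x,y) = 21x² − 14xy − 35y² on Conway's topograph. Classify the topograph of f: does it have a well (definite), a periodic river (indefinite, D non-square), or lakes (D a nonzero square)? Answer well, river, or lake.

D = b²−4ac = (-14)² − 4·21·(-35) = 3136
D = 56² is a perfect square ⇒ form factors over ℤ ⇒ lakes

lake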